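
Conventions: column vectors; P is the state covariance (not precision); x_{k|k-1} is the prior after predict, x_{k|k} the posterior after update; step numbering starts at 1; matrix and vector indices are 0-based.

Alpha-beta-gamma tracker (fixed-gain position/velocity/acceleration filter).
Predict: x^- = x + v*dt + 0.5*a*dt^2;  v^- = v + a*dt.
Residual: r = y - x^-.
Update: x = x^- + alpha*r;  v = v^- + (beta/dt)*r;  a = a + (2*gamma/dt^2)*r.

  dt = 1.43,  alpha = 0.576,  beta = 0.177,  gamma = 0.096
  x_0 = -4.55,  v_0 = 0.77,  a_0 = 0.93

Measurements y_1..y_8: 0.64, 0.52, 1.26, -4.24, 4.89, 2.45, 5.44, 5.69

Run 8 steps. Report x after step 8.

step 1: x_pred=-2.4980  r=3.1380  x^+=-0.6905  v^+=2.4883  a^+=1.2246
step 2: x_pred=4.1199  r=-3.5999  x^+=2.0464  v^+=3.7940  a^+=0.8866
step 3: x_pred=8.3783  r=-7.1183  x^+=4.2781  v^+=4.1808  a^+=0.2183
step 4: x_pred=10.4798  r=-14.7198  x^+=2.0012  v^+=2.6710  a^+=-1.1638
step 5: x_pred=4.6308  r=0.2592  x^+=4.7801  v^+=1.0388  a^+=-1.1395
step 6: x_pred=5.1006  r=-2.6506  x^+=3.5738  v^+=-0.9187  a^+=-1.3883
step 7: x_pred=0.8407  r=4.5993  x^+=3.4899  v^+=-2.3347  a^+=-0.9565
step 8: x_pred=-0.8267  r=6.5167  x^+=2.9269  v^+=-2.8958  a^+=-0.3446

x_post = 2.9269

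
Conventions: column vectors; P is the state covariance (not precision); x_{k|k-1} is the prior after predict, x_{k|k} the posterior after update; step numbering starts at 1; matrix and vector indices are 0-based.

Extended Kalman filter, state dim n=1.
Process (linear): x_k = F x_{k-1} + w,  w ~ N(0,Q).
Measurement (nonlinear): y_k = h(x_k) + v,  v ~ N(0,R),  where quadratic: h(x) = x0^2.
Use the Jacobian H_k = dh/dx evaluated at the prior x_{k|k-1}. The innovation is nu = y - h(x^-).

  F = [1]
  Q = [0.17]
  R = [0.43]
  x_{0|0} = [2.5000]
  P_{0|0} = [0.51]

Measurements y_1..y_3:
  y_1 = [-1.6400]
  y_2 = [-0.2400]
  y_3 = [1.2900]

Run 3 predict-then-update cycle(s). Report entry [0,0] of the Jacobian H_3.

H_jac[0,0] = 1.1760

step 1: x^-=[2.5000]  P^-=[0.6800]  H_jac=[5.0000]  S=[17.4300]  K=[0.1951]  nu=[-7.8900]  x^+=[0.9609]  P^+=[0.0168]
step 2: x^-=[0.9609]  P^-=[0.1868]  H_jac=[1.9219]  S=[1.1199]  K=[0.3205]  nu=[-1.1634]  x^+=[0.5880]  P^+=[0.0717]
step 3: x^-=[0.5880]  P^-=[0.2417]  H_jac=[1.1760]  S=[0.7643]  K=[0.3719]  nu=[0.9442]  x^+=[0.9392]  P^+=[0.1360]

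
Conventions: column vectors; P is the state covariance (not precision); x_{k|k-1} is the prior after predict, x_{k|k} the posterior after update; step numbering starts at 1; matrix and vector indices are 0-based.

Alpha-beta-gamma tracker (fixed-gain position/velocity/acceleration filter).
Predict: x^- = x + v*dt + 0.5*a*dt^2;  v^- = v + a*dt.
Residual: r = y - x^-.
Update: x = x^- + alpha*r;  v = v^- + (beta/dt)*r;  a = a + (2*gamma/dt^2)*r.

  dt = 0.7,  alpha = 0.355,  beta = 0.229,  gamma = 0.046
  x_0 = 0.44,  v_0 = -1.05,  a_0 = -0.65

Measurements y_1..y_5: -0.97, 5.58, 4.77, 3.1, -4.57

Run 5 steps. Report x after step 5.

x_post = 2.1518

step 1: x_pred=-0.4542  r=-0.5158  x^+=-0.6373  v^+=-1.6737  a^+=-0.7468
step 2: x_pred=-1.9919  r=7.5719  x^+=0.6961  v^+=0.2806  a^+=0.6748
step 3: x_pred=1.0579  r=3.7121  x^+=2.3757  v^+=1.9674  a^+=1.3718
step 4: x_pred=4.0889  r=-0.9889  x^+=3.7379  v^+=2.6041  a^+=1.1861
step 5: x_pred=5.8513  r=-10.4213  x^+=2.1518  v^+=0.0251  a^+=-0.7705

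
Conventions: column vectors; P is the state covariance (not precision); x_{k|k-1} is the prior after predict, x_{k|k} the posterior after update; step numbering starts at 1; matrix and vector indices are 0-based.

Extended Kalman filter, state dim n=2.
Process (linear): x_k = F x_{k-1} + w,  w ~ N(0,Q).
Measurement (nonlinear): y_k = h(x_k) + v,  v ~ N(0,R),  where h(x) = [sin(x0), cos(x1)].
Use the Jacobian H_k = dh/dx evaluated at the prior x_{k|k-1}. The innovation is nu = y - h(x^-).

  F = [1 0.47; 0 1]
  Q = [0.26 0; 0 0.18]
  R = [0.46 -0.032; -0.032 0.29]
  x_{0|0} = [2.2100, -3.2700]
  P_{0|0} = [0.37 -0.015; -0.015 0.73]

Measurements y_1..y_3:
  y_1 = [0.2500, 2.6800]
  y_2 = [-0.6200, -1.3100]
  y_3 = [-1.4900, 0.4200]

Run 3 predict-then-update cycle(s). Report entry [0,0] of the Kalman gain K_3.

K[0,0] = -0.7042

step 1: x^-=[0.6731, -3.2700]  P^-=[0.7772 0.3281; 0.3281 0.9100]  H_jac=[0.7819 0.0000; 0.0000 -0.1281]  S=[0.9351 -0.0649; -0.0649 0.3049]  K=[0.6498 0.0004; 0.2515 -0.3287]  nu=[-0.3734, 3.6718]  x^+=[0.4320, -4.5707]  P^+=[0.3823 0.1614; 0.1614 0.8072]
step 2: x^-=[-1.7162, -4.5707]  P^-=[0.9724 0.5408; 0.5408 0.9872]  H_jac=[-0.1449 0.0000; 0.0000 -0.9900]  S=[0.4804 0.0456; 0.0456 1.2575]  K=[-0.2538 -0.4166; -0.0897 -0.7739]  nu=[0.3694, -1.1688]  x^+=[-1.3231, -3.6993]  P^+=[0.7136 0.1138; 0.1138 0.2238]
step 3: x^-=[-3.0618, -3.6993]  P^-=[1.1300 0.2190; 0.2190 0.4038]  H_jac=[-0.9968 0.0000; 0.0000 -0.5292]  S=[1.5828 0.0835; 0.0835 0.4031]  K=[-0.7042 -0.1416; -0.1112 -0.5071]  nu=[-1.4103, 1.2685]  x^+=[-2.2483, -4.1858]  P^+=[0.3204 0.0350; 0.0350 0.2712]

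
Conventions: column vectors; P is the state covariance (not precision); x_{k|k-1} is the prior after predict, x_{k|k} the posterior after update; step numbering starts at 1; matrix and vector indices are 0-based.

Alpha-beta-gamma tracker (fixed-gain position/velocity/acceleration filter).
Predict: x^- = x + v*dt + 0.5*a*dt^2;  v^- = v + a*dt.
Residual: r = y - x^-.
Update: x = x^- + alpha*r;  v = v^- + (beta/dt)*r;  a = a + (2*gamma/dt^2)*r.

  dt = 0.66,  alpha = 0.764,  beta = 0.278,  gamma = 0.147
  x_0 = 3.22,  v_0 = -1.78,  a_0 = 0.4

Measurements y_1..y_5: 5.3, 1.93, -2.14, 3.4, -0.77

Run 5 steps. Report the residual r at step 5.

resid = -2.3495

step 1: x_pred=2.1323  r=3.1677  x^+=4.5524  v^+=-0.1817  a^+=2.5380
step 2: x_pred=4.9853  r=-3.0553  x^+=2.6510  v^+=0.2064  a^+=0.4759
step 3: x_pred=2.8909  r=-5.0309  x^+=-0.9527  v^+=-1.5986  a^+=-2.9196
step 4: x_pred=-2.6437  r=6.0437  x^+=1.9737  v^+=-0.9799  a^+=1.1594
step 5: x_pred=1.5795  r=-2.3495  x^+=-0.2155  v^+=-1.2043  a^+=-0.4263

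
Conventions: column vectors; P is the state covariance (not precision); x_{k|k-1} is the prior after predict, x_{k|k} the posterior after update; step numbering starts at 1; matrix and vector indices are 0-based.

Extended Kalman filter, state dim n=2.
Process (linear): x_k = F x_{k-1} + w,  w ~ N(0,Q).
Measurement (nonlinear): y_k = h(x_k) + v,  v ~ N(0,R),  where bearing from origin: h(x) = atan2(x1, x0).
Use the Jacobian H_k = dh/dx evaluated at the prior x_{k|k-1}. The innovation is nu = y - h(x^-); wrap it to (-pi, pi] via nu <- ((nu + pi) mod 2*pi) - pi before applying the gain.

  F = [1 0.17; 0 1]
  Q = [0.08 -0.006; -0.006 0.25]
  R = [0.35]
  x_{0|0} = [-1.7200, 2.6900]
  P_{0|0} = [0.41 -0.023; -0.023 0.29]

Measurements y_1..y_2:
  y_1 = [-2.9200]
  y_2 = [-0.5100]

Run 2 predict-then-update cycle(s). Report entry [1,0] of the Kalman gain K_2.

K[1,0] = -0.3673

step 1: x^-=[-1.2627, 2.6900]  P^-=[0.4906 0.0203; 0.0203 0.5400]  H_jac=[-0.3046 -0.1430]  S=[0.4083]  K=[-0.3731; -0.2042]  nu=[1.3535]  x^+=[-1.7677, 2.4136]  P^+=[0.4337 -0.0108; -0.0108 0.5230]
step 2: x^-=[-1.3574, 2.4136]  P^-=[0.5252 0.0721; 0.0721 0.7730]  H_jac=[-0.3148 -0.1770]  S=[0.4343]  K=[-0.4100; -0.3673]  nu=[-2.5931]  x^+=[-0.2941, 3.3661]  P^+=[0.4522 0.0067; 0.0067 0.7144]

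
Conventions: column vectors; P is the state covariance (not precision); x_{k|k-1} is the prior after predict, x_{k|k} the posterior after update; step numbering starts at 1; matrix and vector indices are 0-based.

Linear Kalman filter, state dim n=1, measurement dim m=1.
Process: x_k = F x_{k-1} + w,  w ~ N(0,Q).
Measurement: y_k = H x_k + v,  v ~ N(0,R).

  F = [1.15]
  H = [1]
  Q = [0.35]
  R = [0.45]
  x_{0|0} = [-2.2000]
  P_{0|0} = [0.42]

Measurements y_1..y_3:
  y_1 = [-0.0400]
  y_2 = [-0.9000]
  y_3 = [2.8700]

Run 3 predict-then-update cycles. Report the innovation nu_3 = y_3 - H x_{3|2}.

step 1: x^-=[-2.5300]  P^-=[0.9054]  S=[1.3554]  K=[0.6680]  nu=[2.4900]  x^+=[-0.8667]  P^+=[0.3006]
step 2: x^-=[-0.9967]  P^-=[0.7475]  S=[1.1975]  K=[0.6242]  nu=[0.0967]  x^+=[-0.9363]  P^+=[0.2809]
step 3: x^-=[-1.0768]  P^-=[0.7215]  S=[1.1715]  K=[0.6159]  nu=[3.9468]  x^+=[1.3539]  P^+=[0.2771]

innov = [3.9468]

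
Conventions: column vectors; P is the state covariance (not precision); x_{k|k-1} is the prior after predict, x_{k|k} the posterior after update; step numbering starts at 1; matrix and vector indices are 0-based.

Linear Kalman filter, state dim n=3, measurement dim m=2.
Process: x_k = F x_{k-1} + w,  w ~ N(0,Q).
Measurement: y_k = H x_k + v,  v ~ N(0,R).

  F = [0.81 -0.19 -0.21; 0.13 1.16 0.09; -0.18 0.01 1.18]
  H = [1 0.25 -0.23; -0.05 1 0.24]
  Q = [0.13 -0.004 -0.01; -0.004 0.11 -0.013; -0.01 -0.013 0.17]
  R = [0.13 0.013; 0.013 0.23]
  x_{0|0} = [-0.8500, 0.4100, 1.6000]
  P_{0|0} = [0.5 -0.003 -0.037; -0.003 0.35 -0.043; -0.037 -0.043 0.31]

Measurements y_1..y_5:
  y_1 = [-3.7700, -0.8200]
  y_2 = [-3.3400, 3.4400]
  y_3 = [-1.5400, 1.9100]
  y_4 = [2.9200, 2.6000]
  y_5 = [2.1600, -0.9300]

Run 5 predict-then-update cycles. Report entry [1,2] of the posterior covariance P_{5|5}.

P_post[1,2] = -0.1188

step 1: x^-=[-1.1024, 0.5091, 2.0451]  P^-=[0.4944 -0.0276 -0.1875; -0.0276 0.5812 -0.0511; -0.1875 -0.0511 0.6326]  S=[0.7726 0.0329; 0.0329 0.8316]  K=[0.6930 -0.1445; 0.1386 0.6803; -0.4540 0.1504]  nu=[-2.3245, -1.8750]  x^+=[-2.4425, -1.0886, 2.8184]  P^+=[0.1126 -0.0349 0.0680; -0.0349 0.1753 -0.0781; 0.0680 -0.0781 0.4590]
step 2: x^-=[-2.3635, -1.3266, 3.7545]  P^-=[0.2118 -0.0479 -0.0567; -0.0479 0.3262 -0.0552; -0.0567 -0.0552 0.7822]  S=[0.4121 -0.0114; -0.0114 0.5815]  K=[0.5135 -0.1140; 0.1275 0.5449; -0.6016 0.2210]  nu=[0.2187, 3.7474]  x^+=[-2.6783, 0.7431, 4.4510]  P^+=[0.0943 -0.0358 0.0873; -0.0358 0.1485 -0.0970; 0.0873 -0.0970 0.6016]
step 3: x^-=[-3.2453, 0.9144, 5.7417]  P^-=[0.1973 -0.0416 -0.0659; -0.0416 0.2873 -0.0631; -0.0659 -0.0631 0.9715]  S=[0.4134 -0.0256; -0.0256 0.5492]  K=[0.4826 -0.1000; 0.1395 0.5058; -0.7206 0.2821]  nu=[2.7973, -0.5447]  x^+=[-1.8409, 1.0291, 3.5723]  P^+=[0.0931 -0.0358 0.0987; -0.0358 0.1423 -0.1082; 0.0987 -0.1082 0.7027]
step 4: x^-=[-2.4369, 1.2759, 4.5570]  P^-=[0.1960 -0.0389 -0.0770; -0.0389 0.2777 -0.0662; -0.0770 -0.0662 1.1072]  S=[0.4255 -0.0350; -0.0350 0.5460]  K=[0.4718 -0.0927; 0.1481 0.4926; -0.7918 0.3219]  nu=[6.0860, 0.1085]  x^+=[0.4242, 2.2307, -0.2267]  P^+=[0.0935 -0.0360 0.1062; -0.0360 0.1410 -0.1148; 0.1062 -0.1148 0.7661]
step 5: x^-=[-0.0326, 2.6223, -0.3216]  P^-=[0.1960 -0.0379 -0.0838; -0.0379 0.2752 -0.0674; -0.0838 -0.0674 1.1920]  S=[0.4337 -0.0408; -0.0408 0.5477]  K=[0.4663 -0.0890; 0.1530 0.4877; -0.8318 0.3449]  nu=[1.4630, -3.4768]  x^+=[0.9590, 1.1507, -2.7376]  P^+=[0.0940 -0.0363 0.1108; -0.0363 0.1408 -0.1188; 0.1108 -0.1188 0.8034]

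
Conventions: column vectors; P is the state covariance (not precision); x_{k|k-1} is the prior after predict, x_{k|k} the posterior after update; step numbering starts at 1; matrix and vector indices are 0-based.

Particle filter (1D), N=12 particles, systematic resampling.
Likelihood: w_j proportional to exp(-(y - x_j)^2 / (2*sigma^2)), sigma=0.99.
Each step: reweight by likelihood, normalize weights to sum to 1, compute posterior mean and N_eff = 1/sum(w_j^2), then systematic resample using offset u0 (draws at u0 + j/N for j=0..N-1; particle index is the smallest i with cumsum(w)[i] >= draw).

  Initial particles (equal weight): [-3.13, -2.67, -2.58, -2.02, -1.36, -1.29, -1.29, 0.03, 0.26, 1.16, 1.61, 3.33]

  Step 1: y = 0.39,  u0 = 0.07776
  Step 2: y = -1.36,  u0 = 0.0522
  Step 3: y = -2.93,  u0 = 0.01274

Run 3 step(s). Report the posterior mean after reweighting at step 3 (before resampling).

post_mean = -1.2447

step 1: w=[0.0005, 0.0022, 0.0028, 0.0132, 0.0537, 0.0607, 0.0607, 0.2398, 0.2540, 0.1893, 0.1199, 0.0031]  mean=0.2253  Neff=5.4733  idx=[5, 6, 7, 7, 7, 8, 8, 8, 9, 9, 10, 10]
step 2: w=[0.2493, 0.2493, 0.0933, 0.0933, 0.0933, 0.0655, 0.0655, 0.0655, 0.0098, 0.0098, 0.0028, 0.0028]  mean=-0.5520  Neff=6.1180  idx=[0, 0, 0, 1, 1, 1, 2, 3, 4, 5, 6, 7]
step 3: w=[0.1613, 0.1613, 0.1613, 0.1613, 0.1613, 0.1613, 0.0073, 0.0073, 0.0073, 0.0035, 0.0035, 0.0035]  mean=-1.2447  Neff=6.4013  idx=[0, 0, 1, 1, 2, 2, 3, 3, 4, 4, 5, 5]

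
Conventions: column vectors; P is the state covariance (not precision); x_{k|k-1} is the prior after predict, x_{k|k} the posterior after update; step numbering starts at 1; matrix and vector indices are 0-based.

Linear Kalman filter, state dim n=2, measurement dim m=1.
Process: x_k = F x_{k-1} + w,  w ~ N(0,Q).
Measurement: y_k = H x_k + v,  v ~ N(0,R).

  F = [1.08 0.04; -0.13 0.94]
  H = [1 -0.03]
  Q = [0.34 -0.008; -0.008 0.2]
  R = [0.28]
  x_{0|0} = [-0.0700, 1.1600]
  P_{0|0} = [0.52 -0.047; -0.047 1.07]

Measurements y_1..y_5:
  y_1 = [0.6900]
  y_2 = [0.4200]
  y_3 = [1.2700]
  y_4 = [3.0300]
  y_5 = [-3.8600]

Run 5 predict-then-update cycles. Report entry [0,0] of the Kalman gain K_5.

step 1: x^-=[-0.0292, 1.0995]  P^-=[0.9442 -0.0882; -0.0882 1.1657]  S=[1.2305]  K=[0.7695; -0.1001]  nu=[0.7522]  x^+=[0.5496, 1.0242]  P^+=[0.2156 0.0066; 0.0066 1.1534]
step 2: x^-=[0.6345, 0.8913]  P^-=[0.5939 0.0117; 0.0117 1.2212]  S=[0.8743]  K=[0.6789; -0.0285]  nu=[-0.1878]  x^+=[0.5070, 0.8966]  P^+=[0.1910 0.0286; 0.0286 1.2205]
step 3: x^-=[0.5835, 0.7769]  P^-=[0.5672 0.0400; 0.0400 1.2746]  S=[0.8459]  K=[0.6691; 0.0021]  nu=[0.7099]  x^+=[1.0584, 0.7784]  P^+=[0.1885 0.0388; 0.0388 1.2746]
step 4: x^-=[1.1742, 0.5941]  P^-=[0.5653 0.0527; 0.0527 1.3200]  S=[0.8433]  K=[0.6684; 0.0155]  nu=[1.8736]  x^+=[2.4266, 0.6232]  P^+=[0.1885 0.0439; 0.0439 1.3198]
step 5: x^-=[2.6456, 0.2703]  P^-=[0.5657 0.0595; 0.0595 1.3586]  S=[0.8434]  K=[0.6687; 0.0223]  nu=[-6.4975]  x^+=[-1.6991, 0.1257]  P^+=[0.1886 0.0470; 0.0470 1.3582]

K[0,0] = 0.6687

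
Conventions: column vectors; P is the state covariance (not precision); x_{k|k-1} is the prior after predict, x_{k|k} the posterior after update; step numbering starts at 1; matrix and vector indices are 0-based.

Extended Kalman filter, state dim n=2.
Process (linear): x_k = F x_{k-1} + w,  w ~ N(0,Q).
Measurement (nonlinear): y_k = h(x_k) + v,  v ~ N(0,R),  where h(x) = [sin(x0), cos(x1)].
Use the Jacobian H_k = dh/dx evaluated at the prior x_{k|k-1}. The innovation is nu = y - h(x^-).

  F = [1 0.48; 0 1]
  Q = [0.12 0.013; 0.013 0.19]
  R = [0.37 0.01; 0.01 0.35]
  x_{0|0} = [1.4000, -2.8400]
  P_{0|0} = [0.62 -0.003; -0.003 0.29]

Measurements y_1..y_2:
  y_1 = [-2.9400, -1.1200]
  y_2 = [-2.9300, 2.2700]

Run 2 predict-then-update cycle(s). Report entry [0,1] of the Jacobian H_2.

H_jac[0,1] = 0.0000

step 1: x^-=[0.0368, -2.8400]  P^-=[0.8039 0.1492; 0.1492 0.4800]  H_jac=[0.9993 0.0000; 0.0000 0.2970]  S=[1.1728 0.0543; 0.0543 0.3924]  K=[0.6841 0.0183; 0.1110 0.3480]  nu=[-2.9768, -0.1651]  x^+=[-2.0028, -3.2279]  P^+=[0.2535 0.0446; 0.0446 0.4138]
step 2: x^-=[-3.5522, -3.2279]  P^-=[0.5116 0.2562; 0.2562 0.6038]  H_jac=[-0.9169 0.0000; 0.0000 -0.0862]  S=[0.8001 0.0303; 0.0303 0.3545]  K=[-0.5858 -0.0123; -0.2890 -0.1222]  nu=[-3.3292, 3.2663]  x^+=[-1.6421, -2.6651]  P^+=[0.2365 0.1180; 0.1180 0.5296]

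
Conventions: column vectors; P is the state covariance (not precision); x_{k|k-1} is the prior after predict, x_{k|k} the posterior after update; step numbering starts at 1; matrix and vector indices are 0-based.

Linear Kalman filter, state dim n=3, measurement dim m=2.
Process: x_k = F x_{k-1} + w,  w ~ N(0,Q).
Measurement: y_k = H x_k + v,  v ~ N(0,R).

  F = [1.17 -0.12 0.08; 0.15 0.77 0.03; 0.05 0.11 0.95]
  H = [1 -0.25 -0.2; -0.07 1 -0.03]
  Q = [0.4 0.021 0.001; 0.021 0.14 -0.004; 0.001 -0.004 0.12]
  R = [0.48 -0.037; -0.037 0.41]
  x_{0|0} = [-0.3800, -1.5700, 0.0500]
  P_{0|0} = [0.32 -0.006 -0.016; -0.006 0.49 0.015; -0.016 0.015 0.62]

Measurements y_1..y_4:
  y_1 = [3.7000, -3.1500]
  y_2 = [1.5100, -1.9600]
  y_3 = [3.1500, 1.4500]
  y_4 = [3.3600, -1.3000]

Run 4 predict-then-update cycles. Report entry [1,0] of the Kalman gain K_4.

K[1,0] = 0.0553

step 1: x^-=[-0.2522, -1.2644, -0.1442]  P^-=[0.8475 0.0282 0.0402; 0.0282 0.4374 0.0660; 0.0402 0.0660 0.6878]  S=[1.3587 -0.1862; -0.1862 0.8445]  K=[0.6263 0.0998; 0.0009 0.5135; -0.0793 0.0329]  nu=[3.6073, -1.9076]  x^+=[1.8166, -2.2406, -0.4929]  P^+=[0.3294 0.0440 0.1073; 0.0440 0.2149 0.0442; 0.1073 0.0442 0.6774]
step 2: x^-=[2.3549, -1.4676, -0.6239]  P^-=[0.8652 0.1071 0.1893; 0.1071 0.2886 0.0864; 0.1893 0.0864 0.7547]  S=[1.2728 -0.0759; -0.0759 0.6842]  K=[0.6368 0.1303; 0.0384 0.4114; 0.0177 0.0757]  nu=[-1.3365, -0.3463]  x^+=[1.4587, -1.6614, -0.6738]  P^+=[0.3501 0.0595 0.1721; 0.0595 0.1734 0.0650; 0.1721 0.0650 0.7506]
step 3: x^-=[1.8521, -1.0806, -0.7499]  P^-=[0.9008 0.1327 0.2686; 0.1327 0.2696 0.1105; 0.2686 0.1105 0.8309]  S=[1.2682 -0.0531; -0.0531 0.6607]  K=[0.6479 0.1452; 0.0505 0.3931; 0.0634 0.1061]  nu=[0.8777, 2.6378]  x^+=[2.8038, 0.0005, -0.4143]  P^+=[0.3646 0.0674 0.2105; 0.0674 0.1664 0.0805; 0.2105 0.0805 0.8191]
step 4: x^-=[3.2472, 0.4085, -0.2533]  P^-=[0.9256 0.1456 0.3170; 0.1456 0.2688 0.1293; 0.3170 0.1293 0.8997]  S=[1.2717 -0.0454; -0.0454 0.6573]  K=[0.6548 0.1537; 0.0553 0.3913; 0.0869 0.1279]  nu=[0.1643, -1.4888]  x^+=[3.1259, -0.1650, -0.4295]  P^+=[0.3739 0.0721 0.2361; 0.0721 0.1662 0.0922; 0.2361 0.0922 0.8804]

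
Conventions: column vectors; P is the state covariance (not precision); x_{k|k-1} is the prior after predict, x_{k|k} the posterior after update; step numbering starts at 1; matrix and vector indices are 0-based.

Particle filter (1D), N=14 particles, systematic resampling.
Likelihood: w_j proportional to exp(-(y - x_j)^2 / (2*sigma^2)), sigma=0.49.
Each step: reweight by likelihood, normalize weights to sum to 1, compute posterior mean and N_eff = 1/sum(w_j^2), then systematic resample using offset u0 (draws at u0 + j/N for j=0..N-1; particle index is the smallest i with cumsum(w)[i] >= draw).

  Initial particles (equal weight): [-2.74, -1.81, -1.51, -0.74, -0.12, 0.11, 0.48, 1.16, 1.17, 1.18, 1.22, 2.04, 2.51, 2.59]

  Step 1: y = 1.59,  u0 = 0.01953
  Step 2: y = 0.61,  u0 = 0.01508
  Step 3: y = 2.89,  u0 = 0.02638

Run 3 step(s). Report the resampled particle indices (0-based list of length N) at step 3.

resampled_idx = [3, 4, 5, 6, 6, 7, 8, 9, 10, 11, 11, 12, 12, 13]

step 1: w=[0.0000, 0.0000, 0.0000, 0.0000, 0.0006, 0.0027, 0.0199, 0.1758, 0.1789, 0.1820, 0.1942, 0.1694, 0.0443, 0.0322]  mean=1.4150  Neff=6.0290  idx=[6, 7, 7, 8, 8, 8, 9, 9, 10, 10, 10, 11, 11, 12]
step 2: w=[0.1604, 0.0885, 0.0885, 0.0865, 0.0865, 0.0865, 0.0844, 0.0844, 0.0765, 0.0765, 0.0765, 0.0023, 0.0023, 0.0001]  mean=1.0750  Neff=10.4549  idx=[0, 0, 0, 1, 2, 3, 4, 5, 5, 6, 7, 8, 9, 10]
step 3: w=[0.0002, 0.0002, 0.0002, 0.0757, 0.0757, 0.0814, 0.0814, 0.0814, 0.0814, 0.0874, 0.0874, 0.1158, 0.1158, 0.1158]  mean=1.1872  Neff=10.6948  idx=[3, 4, 5, 6, 6, 7, 8, 9, 10, 11, 11, 12, 12, 13]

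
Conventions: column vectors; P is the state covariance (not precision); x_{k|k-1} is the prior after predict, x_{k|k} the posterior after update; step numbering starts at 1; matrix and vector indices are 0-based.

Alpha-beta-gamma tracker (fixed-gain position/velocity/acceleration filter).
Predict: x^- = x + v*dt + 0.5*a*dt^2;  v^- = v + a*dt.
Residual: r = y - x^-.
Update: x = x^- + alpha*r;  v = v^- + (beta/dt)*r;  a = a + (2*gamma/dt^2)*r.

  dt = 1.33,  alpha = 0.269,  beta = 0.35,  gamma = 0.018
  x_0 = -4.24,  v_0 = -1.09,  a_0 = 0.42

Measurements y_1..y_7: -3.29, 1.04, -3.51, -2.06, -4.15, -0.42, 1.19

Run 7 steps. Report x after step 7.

x_post = 0.9760

step 1: x_pred=-5.3182  r=2.0282  x^+=-4.7726  v^+=0.0023  a^+=0.4613
step 2: x_pred=-4.3615  r=5.4015  x^+=-2.9085  v^+=2.0373  a^+=0.5712
step 3: x_pred=0.3063  r=-3.8163  x^+=-0.7203  v^+=1.7927  a^+=0.4935
step 4: x_pred=2.1005  r=-4.1605  x^+=0.9814  v^+=1.3543  a^+=0.4089
step 5: x_pred=3.1441  r=-7.2941  x^+=1.1820  v^+=-0.0215  a^+=0.2604
step 6: x_pred=1.3838  r=-1.8038  x^+=0.8986  v^+=-0.1498  a^+=0.2237
step 7: x_pred=0.8972  r=0.2928  x^+=0.9760  v^+=0.2248  a^+=0.2297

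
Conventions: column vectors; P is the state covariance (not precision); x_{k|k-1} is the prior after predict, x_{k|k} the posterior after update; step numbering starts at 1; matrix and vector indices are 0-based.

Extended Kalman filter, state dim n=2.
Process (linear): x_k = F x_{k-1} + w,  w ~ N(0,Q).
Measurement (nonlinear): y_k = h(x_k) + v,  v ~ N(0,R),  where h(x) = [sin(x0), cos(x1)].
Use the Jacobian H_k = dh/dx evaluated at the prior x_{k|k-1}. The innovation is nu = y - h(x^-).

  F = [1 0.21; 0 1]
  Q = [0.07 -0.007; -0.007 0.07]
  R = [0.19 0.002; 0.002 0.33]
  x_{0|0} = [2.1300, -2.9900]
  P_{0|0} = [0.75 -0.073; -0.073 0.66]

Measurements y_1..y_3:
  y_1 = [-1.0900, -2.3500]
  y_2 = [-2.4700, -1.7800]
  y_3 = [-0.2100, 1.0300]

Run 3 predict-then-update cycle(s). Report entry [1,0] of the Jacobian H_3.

H_jac[1,0] = 0.0000

step 1: x^-=[1.5021, -2.9900]  P^-=[0.8184 0.0586; 0.0586 0.7300]  H_jac=[0.0686 0.0000; 0.0000 0.1510]  S=[0.1939 0.0026; 0.0026 0.3466]  K=[0.2895 0.0234; 0.0165 0.3179]  nu=[-2.0876, -1.3615]  x^+=[0.8660, -3.4572]  P^+=[0.8020 0.0549; 0.0549 0.6949]
step 2: x^-=[0.1400, -3.4572]  P^-=[0.9257 0.1938; 0.1938 0.7649]  H_jac=[0.9902 0.0000; 0.0000 -0.3104]  S=[1.0977 -0.0576; -0.0576 0.4037]  K=[0.8335 -0.0302; 0.1451 -0.5674]  nu=[-2.6095, -0.8294]  x^+=[-2.0100, -3.3651]  P^+=[0.1599 0.0267; 0.0267 0.6023]
step 3: x^-=[-2.7167, -3.3651]  P^-=[0.2676 0.1462; 0.1462 0.6723]  H_jac=[-0.9111 0.0000; 0.0000 -0.2217]  S=[0.4122 0.0315; 0.0315 0.3630]  K=[-0.5887 -0.0381; -0.2937 -0.3850]  nu=[0.2022, 2.0051]  x^+=[-2.9122, -4.1966]  P^+=[0.1229 0.0621; 0.0621 0.5758]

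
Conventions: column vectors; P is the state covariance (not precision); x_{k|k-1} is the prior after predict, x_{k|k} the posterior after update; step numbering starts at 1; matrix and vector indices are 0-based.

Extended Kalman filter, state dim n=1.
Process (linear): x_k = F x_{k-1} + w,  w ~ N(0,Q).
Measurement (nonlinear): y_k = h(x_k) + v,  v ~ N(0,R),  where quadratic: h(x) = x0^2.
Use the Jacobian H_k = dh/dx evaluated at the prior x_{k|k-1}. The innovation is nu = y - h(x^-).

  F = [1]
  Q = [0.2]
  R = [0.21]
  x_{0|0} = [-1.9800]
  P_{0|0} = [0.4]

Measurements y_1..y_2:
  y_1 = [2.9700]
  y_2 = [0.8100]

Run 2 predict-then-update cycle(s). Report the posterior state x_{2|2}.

x_post = [-1.1526]

step 1: x^-=[-1.9800]  P^-=[0.6000]  H_jac=[-3.9600]  S=[9.6190]  K=[-0.2470]  nu=[-0.9504]  x^+=[-1.7452]  P^+=[0.0131]
step 2: x^-=[-1.7452]  P^-=[0.2131]  H_jac=[-3.4905]  S=[2.8063]  K=[-0.2651]  nu=[-2.2359]  x^+=[-1.1526]  P^+=[0.0159]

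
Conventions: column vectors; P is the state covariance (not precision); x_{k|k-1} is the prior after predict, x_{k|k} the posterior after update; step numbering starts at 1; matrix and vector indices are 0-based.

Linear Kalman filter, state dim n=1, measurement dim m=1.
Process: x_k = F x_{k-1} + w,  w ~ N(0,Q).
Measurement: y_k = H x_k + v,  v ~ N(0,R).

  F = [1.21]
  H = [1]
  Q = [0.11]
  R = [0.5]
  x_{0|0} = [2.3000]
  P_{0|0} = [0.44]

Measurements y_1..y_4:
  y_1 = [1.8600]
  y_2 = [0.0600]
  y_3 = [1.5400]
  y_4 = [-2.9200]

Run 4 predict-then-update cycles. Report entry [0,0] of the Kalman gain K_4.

K[0,0] = 0.4865

step 1: x^-=[2.7830]  P^-=[0.7542]  S=[1.2542]  K=[0.6013]  nu=[-0.9230]  x^+=[2.2280]  P^+=[0.3007]
step 2: x^-=[2.6958]  P^-=[0.5502]  S=[1.0502]  K=[0.5239]  nu=[-2.6358]  x^+=[1.3149]  P^+=[0.2620]
step 3: x^-=[1.5910]  P^-=[0.4935]  S=[0.9935]  K=[0.4967]  nu=[-0.0510]  x^+=[1.5657]  P^+=[0.2484]
step 4: x^-=[1.8945]  P^-=[0.4736]  S=[0.9736]  K=[0.4865]  nu=[-4.8145]  x^+=[-0.4476]  P^+=[0.2432]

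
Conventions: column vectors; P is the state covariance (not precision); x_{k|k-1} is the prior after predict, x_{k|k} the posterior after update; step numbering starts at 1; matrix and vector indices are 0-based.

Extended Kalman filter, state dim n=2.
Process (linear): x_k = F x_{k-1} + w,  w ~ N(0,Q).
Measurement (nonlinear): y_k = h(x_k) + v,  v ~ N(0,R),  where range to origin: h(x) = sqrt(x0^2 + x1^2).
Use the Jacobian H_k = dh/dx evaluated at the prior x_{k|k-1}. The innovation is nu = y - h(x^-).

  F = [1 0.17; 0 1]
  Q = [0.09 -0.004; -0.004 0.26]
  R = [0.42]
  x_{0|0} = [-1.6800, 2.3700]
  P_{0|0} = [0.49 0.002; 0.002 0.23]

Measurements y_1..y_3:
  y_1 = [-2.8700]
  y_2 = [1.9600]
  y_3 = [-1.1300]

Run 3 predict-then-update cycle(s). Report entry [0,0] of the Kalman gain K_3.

step 1: x^-=[-1.2771, 2.3700]  P^-=[0.5873 0.0371; 0.0371 0.4900]  H_jac=[-0.4744 0.8803]  S=[0.9009]  K=[-0.2730; 0.4593]  nu=[-5.5622]  x^+=[0.2414, -0.1845]  P^+=[0.5202 0.1501; 0.1501 0.3000]
step 2: x^-=[0.2100, -0.1845]  P^-=[0.6699 0.1971; 0.1971 0.5600]  H_jac=[0.7512 -0.6600]  S=[0.8466]  K=[0.4408; -0.2617]  nu=[1.6804]  x^+=[0.9507, -0.6243]  P^+=[0.5054 0.2947; 0.2947 0.5020]
step 3: x^-=[0.8446, -0.6243]  P^-=[0.7101 0.3761; 0.3761 0.7620]  H_jac=[0.8041 -0.5944]  S=[0.7889]  K=[0.4405; -0.1908]  nu=[-2.1803]  x^+=[-0.1157, -0.2083]  P^+=[0.5570 0.4424; 0.4424 0.7333]

K[0,0] = 0.4405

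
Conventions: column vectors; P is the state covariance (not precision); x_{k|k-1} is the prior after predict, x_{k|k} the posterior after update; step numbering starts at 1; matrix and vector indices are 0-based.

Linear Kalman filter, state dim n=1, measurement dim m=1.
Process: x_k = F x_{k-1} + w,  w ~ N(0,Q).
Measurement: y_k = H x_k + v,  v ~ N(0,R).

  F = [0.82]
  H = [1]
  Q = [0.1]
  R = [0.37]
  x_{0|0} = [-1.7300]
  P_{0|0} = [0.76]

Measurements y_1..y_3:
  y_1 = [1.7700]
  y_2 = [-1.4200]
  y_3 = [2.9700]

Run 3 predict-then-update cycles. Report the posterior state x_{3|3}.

step 1: x^-=[-1.4186]  P^-=[0.6110]  S=[0.9810]  K=[0.6228]  nu=[3.1886]  x^+=[0.5674]  P^+=[0.2305]
step 2: x^-=[0.4653]  P^-=[0.2550]  S=[0.6250]  K=[0.4080]  nu=[-1.8853]  x^+=[-0.3038]  P^+=[0.1509]
step 3: x^-=[-0.2492]  P^-=[0.2015]  S=[0.5715]  K=[0.3526]  nu=[3.2192]  x^+=[0.8858]  P^+=[0.1305]

x_post = [0.8858]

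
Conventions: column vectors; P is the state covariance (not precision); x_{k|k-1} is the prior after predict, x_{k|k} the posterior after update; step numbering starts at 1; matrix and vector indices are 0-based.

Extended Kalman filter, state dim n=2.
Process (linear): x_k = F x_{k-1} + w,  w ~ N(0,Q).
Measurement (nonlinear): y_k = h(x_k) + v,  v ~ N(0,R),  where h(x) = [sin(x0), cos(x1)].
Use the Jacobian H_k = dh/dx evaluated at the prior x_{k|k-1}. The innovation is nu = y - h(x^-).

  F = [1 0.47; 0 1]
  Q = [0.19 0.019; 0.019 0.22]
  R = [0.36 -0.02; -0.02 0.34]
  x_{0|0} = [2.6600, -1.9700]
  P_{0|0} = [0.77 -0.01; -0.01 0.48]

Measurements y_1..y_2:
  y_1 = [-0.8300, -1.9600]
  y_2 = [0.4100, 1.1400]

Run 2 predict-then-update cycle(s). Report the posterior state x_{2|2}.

step 1: x^-=[1.7341, -1.9700]  P^-=[1.0566 0.2346; 0.2346 0.7000]  H_jac=[-0.1626 0.0000; 0.0000 0.9214]  S=[0.3879 -0.0551; -0.0551 0.9342]  K=[-0.4134 0.2070; -0.0002 0.6903]  nu=[-1.8167, -1.5713]  x^+=[2.1599, -3.0544]  P^+=[0.9409 0.0853; 0.0853 0.2548]
step 2: x^-=[0.7244, -3.0544]  P^-=[1.2674 0.2241; 0.2241 0.4748]  H_jac=[0.7489 0.0000; 0.0000 0.0871]  S=[1.0709 -0.0054; -0.0054 0.3436]  K=[0.8867 0.0707; 0.1573 0.1228]  nu=[-0.2527, 2.1362]  x^+=[0.6513, -2.8318]  P^+=[0.4244 0.0723; 0.0723 0.4433]

x_post = [0.6513, -2.8318]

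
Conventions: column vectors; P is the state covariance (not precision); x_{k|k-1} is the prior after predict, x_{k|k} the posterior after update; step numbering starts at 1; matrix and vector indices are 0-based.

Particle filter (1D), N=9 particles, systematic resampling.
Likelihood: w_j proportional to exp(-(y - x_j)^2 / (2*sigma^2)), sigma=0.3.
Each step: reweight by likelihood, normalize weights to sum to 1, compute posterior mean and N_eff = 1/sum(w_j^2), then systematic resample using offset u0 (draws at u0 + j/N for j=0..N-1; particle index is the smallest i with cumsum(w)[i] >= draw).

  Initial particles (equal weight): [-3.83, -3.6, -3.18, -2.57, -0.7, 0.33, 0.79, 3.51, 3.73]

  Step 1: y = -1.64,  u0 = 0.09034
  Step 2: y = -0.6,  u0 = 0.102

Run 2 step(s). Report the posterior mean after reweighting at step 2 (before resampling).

step 1: w=[0.0000, 0.0000, 0.0001, 0.5259, 0.4740, 0.0000, 0.0000, 0.0000, 0.0000]  mean=-1.6837  Neff=1.9951  idx=[3, 3, 3, 3, 4, 4, 4, 4, 4]
step 2: w=[0.0000, 0.0000, 0.0000, 0.0000, 0.2000, 0.2000, 0.2000, 0.2000, 0.2000]  mean=-0.7000  Neff=5.0000  idx=[4, 5, 5, 6, 6, 7, 7, 8, 8]

post_mean = -0.7000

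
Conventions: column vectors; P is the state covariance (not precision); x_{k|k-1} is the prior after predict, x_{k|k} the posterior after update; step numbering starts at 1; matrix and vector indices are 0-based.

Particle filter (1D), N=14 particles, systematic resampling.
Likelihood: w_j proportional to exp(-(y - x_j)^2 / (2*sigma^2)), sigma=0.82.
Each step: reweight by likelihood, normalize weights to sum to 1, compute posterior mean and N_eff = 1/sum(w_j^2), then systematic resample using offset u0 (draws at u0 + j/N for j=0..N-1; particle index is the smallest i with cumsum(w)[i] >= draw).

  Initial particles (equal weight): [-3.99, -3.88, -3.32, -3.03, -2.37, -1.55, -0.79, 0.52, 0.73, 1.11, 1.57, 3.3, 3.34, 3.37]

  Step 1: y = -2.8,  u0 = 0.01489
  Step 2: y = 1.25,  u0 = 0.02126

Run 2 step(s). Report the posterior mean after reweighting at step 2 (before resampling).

step 1: w=[0.0922, 0.1111, 0.2162, 0.2542, 0.2304, 0.0827, 0.0131, 0.0001, 0.0000, 0.0000, 0.0000, 0.0000, 0.0000, 0.0000]  mean=-2.9714  Neff=5.2005  idx=[0, 0, 1, 2, 2, 2, 3, 3, 3, 3, 4, 4, 4, 5]
step 2: w=[0.0000, 0.0000, 0.0000, 0.0001, 0.0001, 0.0001, 0.0004, 0.0004, 0.0004, 0.0004, 0.0188, 0.0188, 0.0188, 0.9419]  mean=-1.5988  Neff=1.1258  idx=[11, 13, 13, 13, 13, 13, 13, 13, 13, 13, 13, 13, 13, 13]

post_mean = -1.5988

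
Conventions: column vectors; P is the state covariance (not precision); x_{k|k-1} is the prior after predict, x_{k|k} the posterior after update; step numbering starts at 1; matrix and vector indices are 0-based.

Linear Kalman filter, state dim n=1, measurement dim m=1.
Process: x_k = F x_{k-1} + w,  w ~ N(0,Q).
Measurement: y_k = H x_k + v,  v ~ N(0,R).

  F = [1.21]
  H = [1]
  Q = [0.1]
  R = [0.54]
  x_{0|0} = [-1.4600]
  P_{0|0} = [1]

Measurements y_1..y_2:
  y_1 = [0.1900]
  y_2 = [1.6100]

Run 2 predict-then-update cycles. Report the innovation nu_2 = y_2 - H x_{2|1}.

step 1: x^-=[-1.7666]  P^-=[1.5641]  S=[2.1041]  K=[0.7434]  nu=[1.9566]  x^+=[-0.3121]  P^+=[0.4014]
step 2: x^-=[-0.3777]  P^-=[0.6877]  S=[1.2277]  K=[0.5602]  nu=[1.9877]  x^+=[0.7357]  P^+=[0.3025]

innov = [1.9877]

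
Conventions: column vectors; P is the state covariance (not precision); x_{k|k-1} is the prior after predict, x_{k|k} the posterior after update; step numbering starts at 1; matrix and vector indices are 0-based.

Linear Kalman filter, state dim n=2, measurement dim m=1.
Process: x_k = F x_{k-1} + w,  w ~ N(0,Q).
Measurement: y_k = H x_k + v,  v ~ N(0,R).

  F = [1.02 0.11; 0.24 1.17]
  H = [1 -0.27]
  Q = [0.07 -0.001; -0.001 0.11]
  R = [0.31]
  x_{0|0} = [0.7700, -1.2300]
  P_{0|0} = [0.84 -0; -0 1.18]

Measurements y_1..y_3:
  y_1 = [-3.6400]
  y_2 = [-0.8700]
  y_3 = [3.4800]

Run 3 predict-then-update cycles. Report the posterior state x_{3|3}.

x_post = [0.6051, 0.2907]

step 1: x^-=[0.6501, -1.2543]  P^-=[0.9582 0.3565; 0.3565 1.7737]  S=[1.2050]  K=[0.7153; -0.1016]  nu=[-4.6288]  x^+=[-2.6609, -0.7841]  P^+=[0.3416 0.4441; 0.4441 1.7613]
step 2: x^-=[-2.8004, -1.5561]  P^-=[0.5464 0.8510; 0.8510 2.7900]  S=[0.6003]  K=[0.5275; 0.1627]  nu=[1.5103]  x^+=[-2.0037, -1.3104]  P^+=[0.3794 0.7995; 0.7995 2.7742]
step 3: x^-=[-2.1880, -2.0140]  P^-=[0.6777 1.4241; 1.4241 4.3784]  S=[0.5378]  K=[0.5451; 0.4498]  nu=[5.1242]  x^+=[0.6051, 0.2907]  P^+=[0.5179 1.2922; 1.2922 4.2695]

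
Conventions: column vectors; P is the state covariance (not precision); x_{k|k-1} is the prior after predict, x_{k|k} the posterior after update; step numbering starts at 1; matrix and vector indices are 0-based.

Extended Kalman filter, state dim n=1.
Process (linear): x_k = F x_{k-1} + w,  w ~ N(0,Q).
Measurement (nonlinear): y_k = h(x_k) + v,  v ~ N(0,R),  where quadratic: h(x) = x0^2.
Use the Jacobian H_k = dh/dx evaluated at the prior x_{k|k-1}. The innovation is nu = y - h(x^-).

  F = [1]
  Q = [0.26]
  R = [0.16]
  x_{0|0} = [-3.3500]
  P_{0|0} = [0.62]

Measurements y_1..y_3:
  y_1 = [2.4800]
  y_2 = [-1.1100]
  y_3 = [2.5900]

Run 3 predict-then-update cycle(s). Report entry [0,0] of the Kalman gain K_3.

step 1: x^-=[-3.3500]  P^-=[0.8800]  H_jac=[-6.7000]  S=[39.6632]  K=[-0.1487]  nu=[-8.7425]  x^+=[-2.0504]  P^+=[0.0035]
step 2: x^-=[-2.0504]  P^-=[0.2635]  H_jac=[-4.1008]  S=[4.5921]  K=[-0.2354]  nu=[-5.3142]  x^+=[-0.7997]  P^+=[0.0092]
step 3: x^-=[-0.7997]  P^-=[0.2692]  H_jac=[-1.5994]  S=[0.8486]  K=[-0.5074]  nu=[1.9505]  x^+=[-1.7893]  P^+=[0.0508]

K[0,0] = -0.5074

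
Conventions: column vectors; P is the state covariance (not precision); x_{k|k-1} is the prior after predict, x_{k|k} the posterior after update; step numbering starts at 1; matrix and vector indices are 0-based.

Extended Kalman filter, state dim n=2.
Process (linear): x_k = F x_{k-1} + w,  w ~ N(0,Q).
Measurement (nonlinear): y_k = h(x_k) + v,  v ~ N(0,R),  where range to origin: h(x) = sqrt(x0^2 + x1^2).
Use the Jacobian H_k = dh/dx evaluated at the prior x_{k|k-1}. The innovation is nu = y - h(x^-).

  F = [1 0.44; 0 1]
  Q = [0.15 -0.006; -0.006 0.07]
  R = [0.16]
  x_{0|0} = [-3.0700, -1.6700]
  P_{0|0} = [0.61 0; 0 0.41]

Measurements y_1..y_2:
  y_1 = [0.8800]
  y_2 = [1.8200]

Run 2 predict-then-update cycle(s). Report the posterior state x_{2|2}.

step 1: x^-=[-3.8048, -1.6700]  P^-=[0.8394 0.1744; 0.1744 0.4800]  H_jac=[-0.9157 -0.4019]  S=[1.0697]  K=[-0.7841; -0.3296]  nu=[-3.2752]  x^+=[-1.2369, -0.5904]  P^+=[0.1818 -0.1021; -0.1021 0.3638]
step 2: x^-=[-1.4967, -0.5904]  P^-=[0.3124 0.0520; 0.0520 0.4338]  H_jac=[-0.9302 -0.3669]  S=[0.5242]  K=[-0.5907; -0.3959]  nu=[0.2111]  x^+=[-1.6214, -0.6739]  P^+=[0.1295 -0.0706; -0.0706 0.3516]

x_post = [-1.6214, -0.6739]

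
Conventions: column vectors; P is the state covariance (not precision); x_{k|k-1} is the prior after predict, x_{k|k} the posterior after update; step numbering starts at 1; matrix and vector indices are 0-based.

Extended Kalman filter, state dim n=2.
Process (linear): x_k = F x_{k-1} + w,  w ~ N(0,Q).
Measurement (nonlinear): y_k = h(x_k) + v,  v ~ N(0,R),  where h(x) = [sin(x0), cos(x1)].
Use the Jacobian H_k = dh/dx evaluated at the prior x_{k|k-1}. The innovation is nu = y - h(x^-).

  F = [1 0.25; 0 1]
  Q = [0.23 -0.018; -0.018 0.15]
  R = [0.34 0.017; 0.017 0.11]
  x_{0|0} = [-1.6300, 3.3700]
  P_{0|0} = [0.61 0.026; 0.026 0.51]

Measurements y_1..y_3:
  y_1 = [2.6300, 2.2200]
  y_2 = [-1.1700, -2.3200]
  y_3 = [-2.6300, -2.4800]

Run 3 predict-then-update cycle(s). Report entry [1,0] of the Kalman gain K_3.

K[1,0] = 0.0026

step 1: x^-=[-0.7875, 3.3700]  P^-=[0.8849 0.1355; 0.1355 0.6600]  H_jac=[0.7056 0.0000; 0.0000 0.2264]  S=[0.7806 0.0386; 0.0386 0.1438]  K=[0.8000 -0.0017; 0.0720 1.0196]  nu=[3.3386, 3.1940]  x^+=[1.8780, 6.8671]  P^+=[0.3854 0.0593; 0.0593 0.5007]
step 2: x^-=[3.5948, 6.8671]  P^-=[0.6764 0.1664; 0.1664 0.6507]  H_jac=[-0.8990 0.0000; 0.0000 -0.5513]  S=[0.8867 0.0995; 0.0995 0.3078]  K=[-0.6769 -0.0793; -0.0394 -1.1529]  nu=[-0.7321, -3.1543]  x^+=[4.3406, 10.5325]  P^+=[0.2575 0.0367; 0.0367 0.2313]
step 3: x^-=[6.9737, 10.5325]  P^-=[0.5203 0.0765; 0.0765 0.3813]  H_jac=[0.7709 0.0000; 0.0000 0.8947]  S=[0.6492 0.0698; 0.0698 0.4152]  K=[0.6111 0.0622; 0.0026 0.8211]  nu=[-3.2669, -2.0333]  x^+=[4.8507, 8.8544]  P^+=[0.2709 0.0193; 0.0193 0.1010]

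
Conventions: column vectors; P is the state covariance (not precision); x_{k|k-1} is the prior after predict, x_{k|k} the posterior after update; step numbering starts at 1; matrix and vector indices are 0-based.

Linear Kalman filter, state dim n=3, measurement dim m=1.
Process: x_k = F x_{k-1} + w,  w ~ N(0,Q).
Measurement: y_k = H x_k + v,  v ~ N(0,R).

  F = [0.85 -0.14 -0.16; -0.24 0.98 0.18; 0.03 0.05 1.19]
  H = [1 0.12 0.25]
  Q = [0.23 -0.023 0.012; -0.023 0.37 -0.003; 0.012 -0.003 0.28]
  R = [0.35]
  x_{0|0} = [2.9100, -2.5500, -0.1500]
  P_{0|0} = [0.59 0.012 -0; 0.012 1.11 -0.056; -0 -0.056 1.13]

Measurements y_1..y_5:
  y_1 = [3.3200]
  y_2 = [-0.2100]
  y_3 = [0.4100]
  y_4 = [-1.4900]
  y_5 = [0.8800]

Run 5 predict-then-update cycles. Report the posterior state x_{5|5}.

x_post = [0.6455, -2.1834, 0.1639]

step 1: x^-=[2.8545, -3.2244, -0.2187]  P^-=[0.7016 -0.3076 -0.1856; -0.3076 1.4812 0.2236; -0.1856 0.2236 1.8769]  S=[1.0370]  K=[0.5962; -0.0713; 0.2993]  nu=[0.9071]  x^+=[3.3953, -3.2891, 0.0528]  P^+=[0.3330 -0.2635 -0.3707; -0.2635 1.4760 0.2457; -0.3707 0.2457 1.7840]
step 2: x^-=[3.3380, -4.0287, 0.0003]  P^-=[0.7197 -0.6888 -0.7557; -0.6888 2.1072 0.8371; -0.7557 0.8371 2.8122]  S=[0.7829]  K=[0.5724; -0.2896; 0.0611]  nu=[-3.0647]  x^+=[1.5838, -3.1413, -0.1869]  P^+=[0.4632 -0.5591 -0.7831; -0.5591 2.0415 0.8510; -0.7831 0.8510 2.8093]
step 3: x^-=[1.8159, -3.4922, -0.3320]  P^-=[1.0608 -1.2677 -1.4837; -1.2677 3.0792 1.9052; -1.4837 1.9052 4.3075]  S=[0.7925]  K=[0.6785; -0.5324; -0.2248]  nu=[-0.9038]  x^+=[1.2027, -3.0110, -0.1288]  P^+=[0.6959 -0.9815 -1.3628; -0.9815 2.8546 1.8103; -1.3628 1.8103 4.2674]
step 4: x^-=[1.4644, -3.2626, -0.2677]  P^-=[1.5834 -2.1204 -2.5283; -2.1204 4.5080 3.5382; -2.5283 3.5382 6.4460]  S=[0.8404]  K=[0.8292; -0.8268; -0.5857]  nu=[-2.4960]  x^+=[-0.6052, -1.1989, 1.1942]  P^+=[1.0056 -1.5442 -2.1202; -1.5442 3.9335 3.1312; -2.1202 3.1312 6.1577]
step 5: x^-=[-0.5377, -0.8147, 1.3430]  P^-=[2.2757 -3.2590 -3.9025; -3.2590 6.4194 5.7485; -3.9025 5.7485 9.2272]  S=[0.9063]  K=[1.0029; -1.1603; -0.9995]  nu=[1.1797]  x^+=[0.6455, -2.1834, 0.1639]  P^+=[1.3640 -2.2044 -2.9940; -2.2044 5.1993 4.6974; -2.9940 4.6974 8.3218]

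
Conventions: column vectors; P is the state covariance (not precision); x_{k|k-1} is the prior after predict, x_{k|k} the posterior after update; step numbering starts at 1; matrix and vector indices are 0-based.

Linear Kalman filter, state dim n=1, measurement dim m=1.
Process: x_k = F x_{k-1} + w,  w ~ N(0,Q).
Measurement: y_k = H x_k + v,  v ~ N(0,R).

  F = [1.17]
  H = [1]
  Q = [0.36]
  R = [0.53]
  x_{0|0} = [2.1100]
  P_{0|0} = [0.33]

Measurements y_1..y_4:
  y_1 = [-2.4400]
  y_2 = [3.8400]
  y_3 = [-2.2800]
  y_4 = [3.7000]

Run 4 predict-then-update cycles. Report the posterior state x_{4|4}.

step 1: x^-=[2.4687]  P^-=[0.8117]  S=[1.3417]  K=[0.6050]  nu=[-4.9087]  x^+=[-0.5010]  P^+=[0.3206]
step 2: x^-=[-0.5862]  P^-=[0.7989]  S=[1.3289]  K=[0.6012]  nu=[4.4262]  x^+=[2.0748]  P^+=[0.3186]
step 3: x^-=[2.4275]  P^-=[0.7962]  S=[1.3262]  K=[0.6004]  nu=[-4.7075]  x^+=[-0.3987]  P^+=[0.3182]
step 4: x^-=[-0.4664]  P^-=[0.7956]  S=[1.3256]  K=[0.6002]  nu=[4.1664]  x^+=[2.0341]  P^+=[0.3181]

x_post = [2.0341]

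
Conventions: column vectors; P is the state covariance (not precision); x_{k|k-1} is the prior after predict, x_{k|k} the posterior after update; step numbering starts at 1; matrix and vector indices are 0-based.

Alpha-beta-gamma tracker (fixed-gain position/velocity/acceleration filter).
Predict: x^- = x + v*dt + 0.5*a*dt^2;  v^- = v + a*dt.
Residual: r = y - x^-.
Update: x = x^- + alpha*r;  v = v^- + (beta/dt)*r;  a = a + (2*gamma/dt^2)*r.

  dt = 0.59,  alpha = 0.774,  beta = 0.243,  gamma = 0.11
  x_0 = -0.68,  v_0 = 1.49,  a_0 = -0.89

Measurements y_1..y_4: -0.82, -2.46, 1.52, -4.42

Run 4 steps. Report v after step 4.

v_post = -2.4229

step 1: x_pred=0.0442  r=-0.8642  x^+=-0.6247  v^+=0.6090  a^+=-1.4362
step 2: x_pred=-0.5154  r=-1.9446  x^+=-2.0205  v^+=-1.0393  a^+=-2.6652
step 3: x_pred=-3.0976  r=4.6176  x^+=0.4764  v^+=-0.7099  a^+=0.2531
step 4: x_pred=0.1016  r=-4.5216  x^+=-3.3981  v^+=-2.4229  a^+=-2.6045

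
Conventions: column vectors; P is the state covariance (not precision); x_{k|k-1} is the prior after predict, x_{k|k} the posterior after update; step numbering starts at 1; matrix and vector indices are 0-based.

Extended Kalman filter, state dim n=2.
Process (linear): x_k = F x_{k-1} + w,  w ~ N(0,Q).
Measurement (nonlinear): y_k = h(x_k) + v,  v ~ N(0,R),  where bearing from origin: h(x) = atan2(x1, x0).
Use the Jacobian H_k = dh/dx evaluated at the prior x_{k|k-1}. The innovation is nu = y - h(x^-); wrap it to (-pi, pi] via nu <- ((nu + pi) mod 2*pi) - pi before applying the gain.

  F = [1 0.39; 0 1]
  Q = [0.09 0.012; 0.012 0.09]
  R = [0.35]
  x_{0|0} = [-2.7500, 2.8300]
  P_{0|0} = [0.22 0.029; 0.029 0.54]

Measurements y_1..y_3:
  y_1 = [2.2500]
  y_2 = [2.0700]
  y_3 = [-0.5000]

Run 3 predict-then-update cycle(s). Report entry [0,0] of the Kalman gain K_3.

step 1: x^-=[-1.6463, 2.8300]  P^-=[0.4148 0.2516; 0.2516 0.6300]  H_jac=[-0.2640 -0.1536]  S=[0.4142]  K=[-0.3577; -0.3940]  nu=[0.1523]  x^+=[-1.7008, 2.7700]  P^+=[0.3618 0.1932; 0.1932 0.5657]
step 2: x^-=[-0.6205, 2.7700]  P^-=[0.6885 0.4259; 0.4259 0.6557]  H_jac=[-0.3438 -0.0770]  S=[0.4578]  K=[-0.5887; -0.4301]  nu=[0.2788]  x^+=[-0.7846, 2.6501]  P^+=[0.5299 0.3100; 0.3100 0.5710]
step 3: x^-=[0.2489, 2.6501]  P^-=[0.9485 0.5447; 0.5447 0.6610]  H_jac=[-0.3740 0.0351]  S=[0.4692]  K=[-0.7154; -0.3847]  nu=[-1.9771]  x^+=[1.6633, 3.4107]  P^+=[0.7084 0.4155; 0.4155 0.5916]

K[0,0] = -0.7154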